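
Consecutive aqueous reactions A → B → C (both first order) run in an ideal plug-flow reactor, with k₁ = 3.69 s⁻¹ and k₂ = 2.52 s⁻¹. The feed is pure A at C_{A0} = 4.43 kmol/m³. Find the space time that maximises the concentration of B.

0.326 s

Setting dC_B/dτ = 0 gives τ_opt = ln(k₂/k₁)/(k₂−k₁).
= ln(2.52/3.69)/(2.52−3.69) = ln(0.6829)/-1.170 = -0.3814/-1.170 = 0.326 s.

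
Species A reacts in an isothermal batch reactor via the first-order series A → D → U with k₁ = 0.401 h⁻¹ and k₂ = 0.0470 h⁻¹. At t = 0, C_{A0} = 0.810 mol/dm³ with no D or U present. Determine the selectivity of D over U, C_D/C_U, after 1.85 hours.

20.1

The intermediate concentration in a first-order A→B→C sequence is C_D = k₁C_{A0}(e^(−k₁t) − e^(−k₂t))/(k₂−k₁).
e^(−k₁t) = e^(−0.401×1.85) = e^(−0.7419) = 0.4762; e^(−k₂t) = e^(−0.08695) = 0.9167.
C_D = 0.401×0.810/(0.0470−0.401) × (0.4762−0.9167) = (-0.9175)×(-0.4405) = 0.4042 mol/dm³.
C_A = C_{A0}e^(−k₁t) = 0.3857 mol/dm³, so C_U = C_{A0}−C_A−C_D = 0.02008 mol/dm³; C_D/C_U = 20.1.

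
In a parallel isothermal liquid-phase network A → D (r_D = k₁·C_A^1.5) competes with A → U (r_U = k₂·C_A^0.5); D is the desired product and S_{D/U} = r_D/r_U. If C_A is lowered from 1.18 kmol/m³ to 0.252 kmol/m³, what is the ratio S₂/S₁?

S_{D/U} = (k₁/k₂)·C_A, so S₂/S₁ = (C_{A,2}/C_{A,1}).
= 0.252/1.18 = 0.214.

0.214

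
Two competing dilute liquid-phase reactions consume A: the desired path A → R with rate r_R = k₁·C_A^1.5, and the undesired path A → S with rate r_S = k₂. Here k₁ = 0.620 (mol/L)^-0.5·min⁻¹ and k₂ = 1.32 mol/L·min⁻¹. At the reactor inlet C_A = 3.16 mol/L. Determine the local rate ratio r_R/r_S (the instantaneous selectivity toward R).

2.64

S_{R/S} = r_R/r_S = (k₁·C_A^1.5)/(k₂) = (k₁/k₂)·C_A^1.5.
= (0.620×3.160^1.5) / (1.32) = 3.483/1.320 = 2.64.
Since the desired path is higher order in A, keeping C_A high (PFR or concentrated feed) favours R.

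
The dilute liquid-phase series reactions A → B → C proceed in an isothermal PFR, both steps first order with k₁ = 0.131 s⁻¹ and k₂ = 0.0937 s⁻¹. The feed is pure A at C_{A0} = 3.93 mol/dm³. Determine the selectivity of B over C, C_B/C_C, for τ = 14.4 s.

For first-order series with pure A initially, C_B(τ) = k₁C_{A0}/(k₂−k₁)·(e^(−k₁τ) − e^(−k₂τ)).
e^(−k₁τ) = e^(−0.131×14.4) = e^(−1.886) = 0.1516; e^(−k₂τ) = e^(−1.349) = 0.2594.
C_B = 0.131×3.93/(0.0937−0.131) × (0.1516−0.2594) = (-13.80)×(-0.1078) = 1.488 mol/dm³.
C_A = C_{A0}e^(−k₁τ) = 0.5959 mol/dm³, so C_C = C_{A0}−C_A−C_B = 1.846 mol/dm³; C_B/C_C = 0.806.

0.806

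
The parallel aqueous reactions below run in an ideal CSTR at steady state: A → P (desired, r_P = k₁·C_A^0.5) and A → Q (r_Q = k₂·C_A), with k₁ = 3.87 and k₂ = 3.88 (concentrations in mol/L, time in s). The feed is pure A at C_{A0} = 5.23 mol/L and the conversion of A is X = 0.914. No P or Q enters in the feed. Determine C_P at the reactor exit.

2.86 mol/L

Exit C_A = C_{A0}(1−X) = 5.23×0.0860 = 0.4498 mol/L.
Rates in a CSTR are evaluated at the outlet concentration: r_P = 3.87×0.4498^0.5 = 2.595, r_Q = 3.88×0.4498 = 1.745.
Fraction of consumed A going to P: r_P/(r_P+r_Q) = 0.5979.
C_P = 0.5979·C_{A0}·X = 0.5979×5.23×0.914 = 2.86 mol/L.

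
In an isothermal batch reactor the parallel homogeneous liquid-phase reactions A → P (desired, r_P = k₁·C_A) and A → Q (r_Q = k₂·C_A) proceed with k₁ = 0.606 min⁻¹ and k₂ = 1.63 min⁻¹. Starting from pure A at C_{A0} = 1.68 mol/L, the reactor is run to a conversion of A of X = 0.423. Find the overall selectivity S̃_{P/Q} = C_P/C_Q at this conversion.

C_A = C_{A0}(1−X) = 0.9694 mol/L.
Both paths are first order in A, so the instantaneous fraction to P is constant: dC_P/d(−C_A) = k₁/(k₁+k₂) = 0.2710.
C_P = 0.2710·(C_{A0}−C_A) = 0.2710×0.7106 = 0.193 mol/L.
C_Q = (C_{A0}−C_A)−C_P = 0.5180 mol/L; S̃_{P/Q} = 0.1926/0.5180 = 0.372.

0.372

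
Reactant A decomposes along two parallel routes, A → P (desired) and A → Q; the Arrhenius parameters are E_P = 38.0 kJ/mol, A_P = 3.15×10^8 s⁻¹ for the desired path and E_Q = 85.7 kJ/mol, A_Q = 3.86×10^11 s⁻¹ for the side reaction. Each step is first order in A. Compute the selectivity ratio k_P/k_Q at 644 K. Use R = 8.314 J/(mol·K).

6.04

k_P/k_Q = (A_P/A_Q)·exp[−(E_P−E_Q)/(RT)] = (A_P/A_Q)·exp[(E_Q−E_P)/(RT)].
(E_Q−E_P)/(RT) = (85.7−38.0)×10³/(8.314×644) = 47700/5354 = 8.909.
k_P/k_Q = (3.15×10^8/3.86×10^11)·exp(8.909) = 8.161×10^-4 × 7397 = 6.04.
Since E_P < E_Q, lowering the temperature improves selectivity toward P.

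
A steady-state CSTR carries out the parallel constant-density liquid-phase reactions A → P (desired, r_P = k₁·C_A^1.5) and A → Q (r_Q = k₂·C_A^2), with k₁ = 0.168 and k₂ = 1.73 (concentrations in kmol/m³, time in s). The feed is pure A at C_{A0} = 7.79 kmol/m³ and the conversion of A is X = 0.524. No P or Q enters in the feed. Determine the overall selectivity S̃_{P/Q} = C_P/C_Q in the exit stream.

Exit C_A = C_{A0}(1−X) = 7.79×0.476 = 3.708 kmol/m³.
In a CSTR the entire volume is at exit conditions, so r_P = 0.168×3.708^1.5 = 1.200 and r_Q = 1.73×3.708^2 = 23.79.
Overall selectivity = C_P/C_Q = r_Pτ/(r_Qτ) = r_P/r_Q = 0.0504.

0.0504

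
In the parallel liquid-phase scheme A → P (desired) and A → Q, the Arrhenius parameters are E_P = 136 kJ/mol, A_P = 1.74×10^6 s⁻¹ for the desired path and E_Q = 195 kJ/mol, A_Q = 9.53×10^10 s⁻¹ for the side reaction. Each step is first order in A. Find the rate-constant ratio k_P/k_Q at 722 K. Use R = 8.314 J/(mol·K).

0.339

k_P/k_Q = (A_P/A_Q)·exp[−(E_P−E_Q)/(RT)] = (A_P/A_Q)·exp[(E_Q−E_P)/(RT)].
(E_Q−E_P)/(RT) = (195−136)×10³/(8.314×722) = 59000/6003 = 9.829.
k_P/k_Q = (1.74×10^6/9.53×10^10)·exp(9.829) = 1.826×10^-5 × 18562 = 0.339.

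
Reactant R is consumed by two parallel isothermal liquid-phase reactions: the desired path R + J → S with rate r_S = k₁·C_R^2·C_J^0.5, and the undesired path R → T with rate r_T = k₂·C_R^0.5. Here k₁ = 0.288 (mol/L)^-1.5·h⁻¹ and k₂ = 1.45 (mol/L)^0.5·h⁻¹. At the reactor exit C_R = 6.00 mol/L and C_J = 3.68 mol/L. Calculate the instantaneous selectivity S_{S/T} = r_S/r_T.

5.60

S_{S/T} = r_S/r_T = (k₁·C_R^2·C_J^0.5)/(k₂·C_R^0.5) = (k₁/k₂)·C_R^1.5·C_J^0.5.
= (0.288×6.000^2×3.680^0.5) / (1.45×6.000^0.5) = 19.89/3.552 = 5.60.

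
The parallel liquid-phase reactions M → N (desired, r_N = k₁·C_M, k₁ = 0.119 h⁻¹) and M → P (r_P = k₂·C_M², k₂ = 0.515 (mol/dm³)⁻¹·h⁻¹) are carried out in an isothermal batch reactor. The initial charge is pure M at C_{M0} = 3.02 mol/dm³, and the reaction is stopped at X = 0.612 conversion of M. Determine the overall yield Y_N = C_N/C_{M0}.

0.0643

C_M = C_{M0}(1−X) = 1.172 mol/dm³.
Along a PFR/batch, dC_N/dC_M = −r_N/(r_N+r_P) = −k₁/(k₁+k₂·C_M).
Integrating from C_{M0} to C_M: C_N = (0.119/0.515)·ln[(0.119+0.515·3.02)/(0.119+0.515·1.17)] = 0.2311·ln(1.674/0.7225) = 0.1942 mol/dm³.
Y_N = C_N/C_{M0} = 0.1942/3.02 = 0.0643.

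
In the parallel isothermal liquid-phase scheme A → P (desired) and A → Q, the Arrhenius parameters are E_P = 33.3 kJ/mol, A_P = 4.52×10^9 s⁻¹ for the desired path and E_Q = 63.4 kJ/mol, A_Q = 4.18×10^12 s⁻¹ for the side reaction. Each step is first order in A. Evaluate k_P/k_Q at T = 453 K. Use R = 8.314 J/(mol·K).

3.20

With equal orders, S_{P/Q} = k_P/k_Q = (A_P/A_Q)·exp[(E_Q−E_P)/(RT)].
(E_Q−E_P)/(RT) = (63.4−33.3)×10³/(8.314×453) = 30100/3766 = 7.992.
k_P/k_Q = (4.52×10^9/4.18×10^12)·exp(7.992) = 0.001081 × 2957 = 3.20.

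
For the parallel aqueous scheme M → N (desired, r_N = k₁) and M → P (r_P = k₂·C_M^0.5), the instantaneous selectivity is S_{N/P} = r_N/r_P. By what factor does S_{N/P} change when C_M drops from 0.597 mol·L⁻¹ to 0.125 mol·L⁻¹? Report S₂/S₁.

S_{N/P} = (k₁/k₂)·C_M^-0.5, so S₂/S₁ = (C_{M,2}/C_{M,1})^-0.5.
= (0.125/0.597)^(-0.5) = (0.2094)^(-0.5) = 2.19.
Selectivity toward N rises as C_M falls — low-concentration operation is favoured.

2.19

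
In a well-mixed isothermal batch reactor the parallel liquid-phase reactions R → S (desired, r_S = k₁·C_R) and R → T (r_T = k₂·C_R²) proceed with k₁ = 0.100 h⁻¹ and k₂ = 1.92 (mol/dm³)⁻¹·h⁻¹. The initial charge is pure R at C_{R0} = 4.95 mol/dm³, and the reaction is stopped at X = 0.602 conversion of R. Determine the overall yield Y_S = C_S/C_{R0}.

C_R = C_{R0}(1−X) = 1.970 mol/dm³.
Along a PFR/batch, dC_S/dC_R = −r_S/(r_S+r_T) = −k₁/(k₁+k₂·C_R).
Integrating from C_{R0} to C_R: C_S = (0.100/1.92)·ln[(0.100+1.92·4.95)/(0.100+1.92·1.97)] = 0.05208·ln(9.604/3.883) = 0.04717 mol/dm³.
Y_S = C_S/C_{R0} = 0.04717/4.95 = 0.00953.

0.00953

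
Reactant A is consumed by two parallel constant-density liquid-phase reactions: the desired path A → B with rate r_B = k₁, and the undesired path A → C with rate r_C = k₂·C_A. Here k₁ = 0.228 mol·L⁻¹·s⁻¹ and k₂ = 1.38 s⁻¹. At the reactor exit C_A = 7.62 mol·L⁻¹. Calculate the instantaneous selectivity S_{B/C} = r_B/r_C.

0.0217

S_{B/C} = r_B/r_C = (k₁)/(k₂·C_A) = (k₁/k₂)·C_A⁻¹.
= (0.228) / (1.38×7.620) = 0.2280/10.52 = 0.0217.
The undesired path is higher order in A, so low C_A (CSTR or dilute feed) favours B.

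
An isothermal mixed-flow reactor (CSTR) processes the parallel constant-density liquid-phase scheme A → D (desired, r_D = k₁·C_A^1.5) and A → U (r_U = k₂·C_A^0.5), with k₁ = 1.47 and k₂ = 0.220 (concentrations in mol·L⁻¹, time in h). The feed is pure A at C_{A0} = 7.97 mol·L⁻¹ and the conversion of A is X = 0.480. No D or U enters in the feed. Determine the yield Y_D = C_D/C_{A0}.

0.463

Exit C_A = C_{A0}(1−X) = 7.97×0.520 = 4.144 mol·L⁻¹.
A CSTR operates uniformly at the exit composition, giving r_D = 12.40 and r_U = 0.4479 (each k·C_A^n at C_A = 4.144).
Fraction of consumed A going to D: r_D/(r_D+r_U) = 0.9651.
C_D = 0.9651·C_{A0}·X = 0.9651×7.97×0.480 = 3.69 mol·L⁻¹; Y_D = C_D/C_{A0} = 0.463.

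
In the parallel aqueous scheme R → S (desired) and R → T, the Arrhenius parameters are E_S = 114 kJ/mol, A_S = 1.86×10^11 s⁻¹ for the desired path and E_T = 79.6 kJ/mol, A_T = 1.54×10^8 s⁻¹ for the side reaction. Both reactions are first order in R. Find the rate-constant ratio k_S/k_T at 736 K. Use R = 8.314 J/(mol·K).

Since both paths have the same order in R, the concentration cancels and S_{S/T} = k_S/k_T = (A_S/A_T)·exp[(E_T−E_S)/(RT)].
(E_T−E_S)/(RT) = (79.6−114)×10³/(8.314×736) = -34400/6119 = -5.622.
k_S/k_T = (1.86×10^11/1.54×10^8)·exp(-5.622) = 1208 × 0.003618 = 4.37.

4.37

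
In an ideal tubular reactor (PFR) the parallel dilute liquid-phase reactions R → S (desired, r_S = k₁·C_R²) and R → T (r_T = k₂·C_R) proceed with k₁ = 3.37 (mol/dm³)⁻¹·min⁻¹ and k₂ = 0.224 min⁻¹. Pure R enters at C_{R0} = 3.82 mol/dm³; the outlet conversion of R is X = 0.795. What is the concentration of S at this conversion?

C_R = C_{R0}(1−X) = 0.7831 mol/dm³.
Along a PFR/batch, dC_T/dC_R = −r_T/(r_S+r_T) = −k₂/(k₂+k₁·C_R).
Integrating from C_{R0} to C_R: C_T = (0.224/3.37)·ln[(0.224+3.37·3.82)/(0.224+3.37·0.783)] = 0.06647·ln(13.10/2.863) = 0.1011 mol/dm³.
Then C_S = (C_{R0}−C_R) − C_T = 3.037 − 0.1011 = 2.936 mol/dm³.

2.94 mol/dm³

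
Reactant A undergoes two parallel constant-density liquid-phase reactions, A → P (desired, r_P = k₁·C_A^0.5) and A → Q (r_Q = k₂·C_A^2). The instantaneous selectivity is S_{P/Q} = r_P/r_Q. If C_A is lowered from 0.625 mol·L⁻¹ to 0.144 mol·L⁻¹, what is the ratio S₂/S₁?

9.04

S_{P/Q} = (k₁/k₂)·C_A^-1.5, so S₂/S₁ = (C_{A,2}/C_{A,1})^-1.5.
= (0.144/0.625)^(-1.5) = (0.2304)^(-1.5) = 9.04.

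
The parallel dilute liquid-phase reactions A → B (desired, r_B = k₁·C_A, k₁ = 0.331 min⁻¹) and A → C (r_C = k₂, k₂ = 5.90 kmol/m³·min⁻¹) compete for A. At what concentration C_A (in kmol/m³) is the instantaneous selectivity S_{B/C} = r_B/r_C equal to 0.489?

S_{B/C} = (k₁/k₂)·C_A ⇒ C_A = S·k₂/k₁.
= 0.489×5.90/0.331 = 8.72 kmol/m³.

8.72 kmol/m³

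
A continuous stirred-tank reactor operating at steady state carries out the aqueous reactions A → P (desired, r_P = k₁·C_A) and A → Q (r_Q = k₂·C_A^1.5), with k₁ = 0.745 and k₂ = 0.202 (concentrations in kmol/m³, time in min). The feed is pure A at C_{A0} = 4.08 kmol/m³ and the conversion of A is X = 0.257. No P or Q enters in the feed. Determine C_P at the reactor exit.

Exit C_A = C_{A0}(1−X) = 4.08×0.743 = 3.031 kmol/m³.
Rates in a CSTR are evaluated at the outlet concentration: r_P = 0.745×3.031 = 2.258, r_Q = 0.202×3.031^1.5 = 1.066.
Fraction of consumed A going to P: r_P/(r_P+r_Q) = 0.6793.
C_P = 0.6793·C_{A0}·X = 0.6793×4.08×0.257 = 0.712 kmol/m³.

0.712 kmol/m³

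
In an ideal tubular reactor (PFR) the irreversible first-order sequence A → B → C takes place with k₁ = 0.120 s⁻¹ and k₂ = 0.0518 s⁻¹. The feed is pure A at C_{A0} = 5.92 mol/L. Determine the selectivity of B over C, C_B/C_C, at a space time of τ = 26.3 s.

For first-order series with pure A initially, C_B(τ) = k₁C_{A0}/(k₂−k₁)·(e^(−k₁τ) − e^(−k₂τ)).
e^(−k₁τ) = e^(−0.120×26.3) = e^(−3.156) = 0.04260; e^(−k₂τ) = e^(−1.362) = 0.2561.
C_B = 0.120×5.92/(0.0518−0.120) × (0.04260−0.2561) = (-10.42)×(-0.2135) = 2.224 mol/L.
C_A = C_{A0}e^(−k₁τ) = 0.2522 mol/L, so C_C = C_{A0}−C_A−C_B = 3.444 mol/L; C_B/C_C = 0.646.

0.646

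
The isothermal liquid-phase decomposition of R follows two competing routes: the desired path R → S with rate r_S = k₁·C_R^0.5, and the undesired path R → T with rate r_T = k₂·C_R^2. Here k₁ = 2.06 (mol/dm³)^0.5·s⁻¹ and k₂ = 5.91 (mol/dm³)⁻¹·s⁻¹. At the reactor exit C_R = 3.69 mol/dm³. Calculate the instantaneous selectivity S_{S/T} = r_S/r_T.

0.0492

S_{S/T} = r_S/r_T = (k₁·C_R^0.5)/(k₂·C_R^2) = (k₁/k₂)·C_R^-1.5.
= (2.06×3.690^0.5) / (5.91×3.690^2) = 3.957/80.47 = 0.0492.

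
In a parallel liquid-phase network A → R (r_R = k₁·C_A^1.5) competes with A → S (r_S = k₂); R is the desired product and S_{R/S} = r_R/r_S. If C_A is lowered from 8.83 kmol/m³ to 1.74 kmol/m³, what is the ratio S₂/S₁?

0.0875

S_{R/S} = (k₁/k₂)·C_A^1.5, so S₂/S₁ = (C_{A,2}/C_{A,1})^1.5.
= (1.74/8.83)^1.5 = (0.1971)^1.5 = 0.0875.
Selectivity toward R falls as C_A falls — high-concentration operation is favoured.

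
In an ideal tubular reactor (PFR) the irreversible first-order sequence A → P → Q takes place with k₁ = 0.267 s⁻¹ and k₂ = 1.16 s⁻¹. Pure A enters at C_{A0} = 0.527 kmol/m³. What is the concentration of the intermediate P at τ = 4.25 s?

The intermediate concentration in a first-order A→B→C sequence is C_P = k₁C_{A0}(e^(−k₁τ) − e^(−k₂τ))/(k₂−k₁).
e^(−k₁τ) = e^(−0.267×4.25) = e^(−1.135) = 0.3215; e^(−k₂τ) = e^(−4.930) = 0.007227.
C_P = 0.267×0.527/(1.16−0.267) × (0.3215−0.007227) = 0.1576×0.3143 = 0.04952 kmol/m³.

0.0495 kmol/m³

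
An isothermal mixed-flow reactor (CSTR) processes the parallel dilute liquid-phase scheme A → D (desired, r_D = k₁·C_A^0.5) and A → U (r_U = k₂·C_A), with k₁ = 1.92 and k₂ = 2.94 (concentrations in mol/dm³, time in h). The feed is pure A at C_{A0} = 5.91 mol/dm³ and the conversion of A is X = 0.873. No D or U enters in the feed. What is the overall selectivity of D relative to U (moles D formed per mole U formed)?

Exit C_A = C_{A0}(1−X) = 5.91×0.127 = 0.7506 mol/dm³.
In a CSTR the entire volume is at exit conditions, so r_D = 1.92×0.7506^0.5 = 1.663 and r_U = 2.94×0.7506 = 2.207.
Overall selectivity = C_D/C_U = r_Dτ/(r_Uτ) = r_D/r_U = 0.754.

0.754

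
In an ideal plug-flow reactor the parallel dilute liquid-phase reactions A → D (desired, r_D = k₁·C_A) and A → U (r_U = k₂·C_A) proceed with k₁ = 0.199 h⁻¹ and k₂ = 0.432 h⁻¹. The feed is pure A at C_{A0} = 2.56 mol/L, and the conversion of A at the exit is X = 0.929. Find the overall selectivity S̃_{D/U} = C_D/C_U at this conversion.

0.461

C_A = C_{A0}(1−X) = 0.1818 mol/L.
Both paths are first order in A, so the instantaneous fraction to D is constant: dC_D/d(−C_A) = k₁/(k₁+k₂) = 0.3154.
C_D = 0.3154·(C_{A0}−C_A) = 0.3154×2.378 = 0.750 mol/L.
C_U = (C_{A0}−C_A)−C_D = 1.628 mol/L; S̃_{D/U} = 0.7500/1.628 = 0.461.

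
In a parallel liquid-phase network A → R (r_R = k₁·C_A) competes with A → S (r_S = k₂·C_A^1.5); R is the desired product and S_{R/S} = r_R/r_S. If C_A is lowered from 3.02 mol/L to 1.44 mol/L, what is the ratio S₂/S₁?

S_{R/S} = (k₁/k₂)·C_A^-0.5, so S₂/S₁ = (C_{A,2}/C_{A,1})^-0.5.
= (1.44/3.02)^(-0.5) = (0.4768)^(-0.5) = 1.45.
Selectivity toward R rises as C_A falls — low-concentration operation is favoured.

1.45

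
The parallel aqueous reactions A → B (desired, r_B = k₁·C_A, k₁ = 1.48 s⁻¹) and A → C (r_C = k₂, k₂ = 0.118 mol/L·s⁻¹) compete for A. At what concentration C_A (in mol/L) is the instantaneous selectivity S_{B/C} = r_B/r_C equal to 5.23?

0.417 mol/L

S_{B/C} = (k₁/k₂)·C_A ⇒ C_A = S·k₂/k₁.
= 5.23×0.118/1.48 = 0.417 mol/L.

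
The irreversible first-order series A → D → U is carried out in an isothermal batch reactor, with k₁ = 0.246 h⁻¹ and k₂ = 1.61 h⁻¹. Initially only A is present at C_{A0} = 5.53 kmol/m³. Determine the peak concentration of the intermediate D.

Evaluating C_D at t_opt = ln(k₂/k₁)/(k₂−k₁) gives C_{D,max}/C_{A0} = (k₁/k₂)^[k₂/(k₂−k₁)].
= (0.246/1.61)^(1.61/(1.61−0.246)) = (0.1528)^(1.180) = 0.1089.
C_{D,max} = 0.1089×5.53 = 0.602 kmol/m³.

0.602 kmol/m³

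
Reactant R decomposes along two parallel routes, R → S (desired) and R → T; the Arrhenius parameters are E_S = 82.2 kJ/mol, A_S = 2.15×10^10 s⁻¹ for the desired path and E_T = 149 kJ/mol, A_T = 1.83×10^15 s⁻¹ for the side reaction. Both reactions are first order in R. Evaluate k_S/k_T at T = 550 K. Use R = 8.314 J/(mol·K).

26.0

Since both paths have the same order in R, the concentration cancels and S_{S/T} = k_S/k_T = (A_S/A_T)·exp[(E_T−E_S)/(RT)].
(E_T−E_S)/(RT) = (149−82.2)×10³/(8.314×550) = 66800/4573 = 14.61.
k_S/k_T = (2.15×10^10/1.83×10^15)·exp(14.61) = 1.175×10^-5 × 2.210×10^6 = 26.0.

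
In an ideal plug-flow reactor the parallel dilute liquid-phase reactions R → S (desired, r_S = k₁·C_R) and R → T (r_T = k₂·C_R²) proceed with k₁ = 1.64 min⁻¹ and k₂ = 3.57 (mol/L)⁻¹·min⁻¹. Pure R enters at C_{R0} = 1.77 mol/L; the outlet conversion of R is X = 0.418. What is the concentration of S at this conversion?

C_R = C_{R0}(1−X) = 1.030 mol/L.
Along a PFR/batch, dC_S/dC_R = −r_S/(r_S+r_T) = −k₁/(k₁+k₂·C_R).
Integrating from C_{R0} to C_R: C_S = (1.64/3.57)·ln[(1.64+3.57·1.77)/(1.64+3.57·1.03)] = 0.4594·ln(7.959/5.318) = 0.1853 mol/L.

0.185 mol/L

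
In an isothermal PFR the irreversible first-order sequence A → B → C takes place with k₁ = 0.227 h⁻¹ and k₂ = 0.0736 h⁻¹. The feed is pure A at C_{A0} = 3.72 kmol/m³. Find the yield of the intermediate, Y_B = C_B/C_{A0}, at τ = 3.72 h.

0.489

The intermediate concentration in a first-order A→B→C sequence is C_B = k₁C_{A0}(e^(−k₁τ) − e^(−k₂τ))/(k₂−k₁).
e^(−k₁τ) = e^(−0.227×3.72) = e^(−0.8444) = 0.4298; e^(−k₂τ) = e^(−0.2738) = 0.7605.
C_B = 0.227×3.72/(0.0736−0.227) × (0.4298−0.7605) = (-5.505)×(-0.3307) = 1.820 kmol/m³.
Y_B = C_B/C_{A0} = 1.820/3.72 = 0.489.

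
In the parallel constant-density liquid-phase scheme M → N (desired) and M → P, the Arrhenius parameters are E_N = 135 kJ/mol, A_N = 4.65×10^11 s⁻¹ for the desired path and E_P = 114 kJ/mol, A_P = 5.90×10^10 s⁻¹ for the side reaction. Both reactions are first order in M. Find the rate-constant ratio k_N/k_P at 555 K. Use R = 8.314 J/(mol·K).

k_N/k_P = (A_N/A_P)·exp[−(E_N−E_P)/(RT)] = (A_N/A_P)·exp[(E_P−E_N)/(RT)].
(E_P−E_N)/(RT) = (114−135)×10³/(8.314×555) = -21000/4614 = -4.551.
k_N/k_P = (4.65×10^11/5.90×10^10)·exp(-4.551) = 7.881 × 0.01056 = 0.0832.

0.0832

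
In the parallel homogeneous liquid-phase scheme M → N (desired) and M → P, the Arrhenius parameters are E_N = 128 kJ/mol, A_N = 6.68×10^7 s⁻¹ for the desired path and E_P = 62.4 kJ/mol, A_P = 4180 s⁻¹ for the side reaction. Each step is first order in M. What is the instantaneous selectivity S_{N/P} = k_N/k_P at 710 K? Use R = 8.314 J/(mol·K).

k_N/k_P = (A_N/A_P)·exp[−(E_N−E_P)/(RT)] = (A_N/A_P)·exp[(E_P−E_N)/(RT)].
(E_P−E_N)/(RT) = (62.4−128)×10³/(8.314×710) = -65600/5903 = -11.11.
k_N/k_P = (6.68×10^7/4180)·exp(-11.11) = 15981 × 1.492×10^-5 = 0.238.
Since E_N > E_P, raising the temperature improves selectivity toward N.

0.238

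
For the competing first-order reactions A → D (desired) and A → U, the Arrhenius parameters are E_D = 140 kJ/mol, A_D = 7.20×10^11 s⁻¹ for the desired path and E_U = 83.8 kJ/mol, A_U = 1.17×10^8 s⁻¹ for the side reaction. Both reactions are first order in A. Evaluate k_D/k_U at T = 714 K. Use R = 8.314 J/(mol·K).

0.476

Since both paths have the same order in A, the concentration cancels and S_{D/U} = k_D/k_U = (A_D/A_U)·exp[(E_U−E_D)/(RT)].
(E_U−E_D)/(RT) = (83.8−140)×10³/(8.314×714) = -56200/5936 = -9.467.
k_D/k_U = (7.20×10^11/1.17×10^8)·exp(-9.467) = 6154 × 7.734×10^-5 = 0.476.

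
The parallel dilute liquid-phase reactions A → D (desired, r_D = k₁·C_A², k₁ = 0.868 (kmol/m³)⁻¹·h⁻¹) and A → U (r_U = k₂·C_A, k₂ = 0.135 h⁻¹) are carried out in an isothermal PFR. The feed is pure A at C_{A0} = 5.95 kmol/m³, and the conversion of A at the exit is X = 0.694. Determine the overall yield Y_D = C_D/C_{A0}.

C_A = C_{A0}(1−X) = 1.821 kmol/m³.
Along a PFR/batch, dC_U/dC_A = −r_U/(r_D+r_U) = −k₂/(k₂+k₁·C_A).
Integrating from C_{A0} to C_A: C_U = (0.135/0.868)·ln[(0.135+0.868·5.95)/(0.135+0.868·1.82)] = 0.1555·ln(5.300/1.715) = 0.1754 kmol/m³.
Then C_D = (C_{A0}−C_A) − C_U = 4.129 − 0.1754 = 3.954 kmol/m³.
Y_D = C_D/C_{A0} = 3.954/5.95 = 0.665.

0.665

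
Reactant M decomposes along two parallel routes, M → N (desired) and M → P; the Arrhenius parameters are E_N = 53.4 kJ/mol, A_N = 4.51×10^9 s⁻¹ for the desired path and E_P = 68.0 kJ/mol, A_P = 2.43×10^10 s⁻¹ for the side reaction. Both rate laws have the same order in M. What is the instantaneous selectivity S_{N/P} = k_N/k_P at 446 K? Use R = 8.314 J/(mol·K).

9.52

k_N/k_P = (A_N/A_P)·exp[−(E_N−E_P)/(RT)] = (A_N/A_P)·exp[(E_P−E_N)/(RT)].
(E_P−E_N)/(RT) = (68.0−53.4)×10³/(8.314×446) = 14600/3708 = 3.937.
k_N/k_P = (4.51×10^9/2.43×10^10)·exp(3.937) = 0.1856 × 51.28 = 9.52.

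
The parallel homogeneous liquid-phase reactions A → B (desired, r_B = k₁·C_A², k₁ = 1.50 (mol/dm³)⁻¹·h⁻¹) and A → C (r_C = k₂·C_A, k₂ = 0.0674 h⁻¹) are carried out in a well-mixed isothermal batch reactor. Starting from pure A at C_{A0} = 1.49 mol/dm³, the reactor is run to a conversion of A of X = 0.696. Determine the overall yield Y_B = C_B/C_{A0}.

0.662

C_A = C_{A0}(1−X) = 0.4530 mol/dm³.
Along a PFR/batch, dC_C/dC_A = −r_C/(r_B+r_C) = −k₂/(k₂+k₁·C_A).
Integrating from C_{A0} to C_A: C_C = (0.0674/1.50)·ln[(0.0674+1.50·1.49)/(0.0674+1.50·0.453)] = 0.04493·ln(2.302/0.7468) = 0.05059 mol/dm³.
Then C_B = (C_{A0}−C_A) − C_C = 1.037 − 0.05059 = 0.9865 mol/dm³.
Y_B = C_B/C_{A0} = 0.9865/1.49 = 0.662.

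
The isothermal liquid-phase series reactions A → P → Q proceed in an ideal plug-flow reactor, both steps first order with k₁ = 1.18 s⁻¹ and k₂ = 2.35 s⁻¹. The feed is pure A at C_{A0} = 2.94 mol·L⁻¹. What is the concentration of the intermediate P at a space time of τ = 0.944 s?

0.651 mol·L⁻¹

The intermediate concentration in a first-order A→B→C sequence is C_P = k₁C_{A0}(e^(−k₁τ) − e^(−k₂τ))/(k₂−k₁).
e^(−k₁τ) = e^(−1.18×0.944) = e^(−1.114) = 0.3283; e^(−k₂τ) = e^(−2.218) = 0.1088.
C_P = 1.18×2.94/(2.35−1.18) × (0.3283−0.1088) = 2.965×0.2195 = 0.6508 mol·L⁻¹.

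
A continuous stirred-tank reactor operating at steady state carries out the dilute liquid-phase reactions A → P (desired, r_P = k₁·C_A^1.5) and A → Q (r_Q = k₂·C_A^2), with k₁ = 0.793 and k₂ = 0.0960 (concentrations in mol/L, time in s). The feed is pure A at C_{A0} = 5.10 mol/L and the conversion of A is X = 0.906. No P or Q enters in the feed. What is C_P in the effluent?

Exit C_A = C_{A0}(1−X) = 5.10×0.0940 = 0.4794 mol/L.
A CSTR operates uniformly at the exit composition, giving r_P = 0.2632 and r_Q = 0.02206 (each k·C_A^n at C_A = 0.4794).
Fraction of consumed A going to P: r_P/(r_P+r_Q) = 0.9227.
C_P = 0.9227·C_{A0}·X = 0.9227×5.10×0.906 = 4.26 mol/L.

4.26 mol/L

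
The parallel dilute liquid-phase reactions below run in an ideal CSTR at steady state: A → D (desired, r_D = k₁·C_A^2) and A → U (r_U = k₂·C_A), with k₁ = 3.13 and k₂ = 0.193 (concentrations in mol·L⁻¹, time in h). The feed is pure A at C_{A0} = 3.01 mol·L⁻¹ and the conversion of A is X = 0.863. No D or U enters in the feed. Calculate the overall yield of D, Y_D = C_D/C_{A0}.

Exit C_A = C_{A0}(1−X) = 3.01×0.137 = 0.4124 mol·L⁻¹.
A CSTR operates uniformly at the exit composition, giving r_D = 0.5323 and r_U = 0.07959 (each k·C_A^n at C_A = 0.4124).
Fraction of consumed A going to D: r_D/(r_D+r_U) = 0.8699.
C_D = 0.8699·C_{A0}·X = 0.8699×3.01×0.863 = 2.26 mol·L⁻¹; Y_D = C_D/C_{A0} = 0.751.

0.751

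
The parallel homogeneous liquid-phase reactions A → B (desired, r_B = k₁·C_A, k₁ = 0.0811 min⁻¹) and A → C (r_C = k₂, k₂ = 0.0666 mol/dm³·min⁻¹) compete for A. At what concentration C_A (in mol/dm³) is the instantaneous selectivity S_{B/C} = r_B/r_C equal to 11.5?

9.44 mol/dm³

S_{B/C} = (k₁/k₂)·C_A ⇒ C_A = S·k₂/k₁.
= 11.5×0.0666/0.0811 = 9.44 mol/dm³.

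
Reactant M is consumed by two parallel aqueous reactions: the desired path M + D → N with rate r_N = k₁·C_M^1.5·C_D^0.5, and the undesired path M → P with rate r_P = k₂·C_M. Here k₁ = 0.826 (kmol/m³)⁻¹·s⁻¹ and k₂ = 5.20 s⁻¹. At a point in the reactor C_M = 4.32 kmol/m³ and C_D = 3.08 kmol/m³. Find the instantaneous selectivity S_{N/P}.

S_{N/P} = r_N/r_P = (k₁·C_M^1.5·C_D^0.5)/(k₂·C_M) = (k₁/k₂)·C_M^0.5·C_D^0.5.
= (0.826×4.320^1.5×3.080^0.5) / (5.20×4.320) = 13.02/22.46 = 0.579.
Since the desired path is higher order in M, keeping C_M high (PFR or concentrated feed) favours N.

0.579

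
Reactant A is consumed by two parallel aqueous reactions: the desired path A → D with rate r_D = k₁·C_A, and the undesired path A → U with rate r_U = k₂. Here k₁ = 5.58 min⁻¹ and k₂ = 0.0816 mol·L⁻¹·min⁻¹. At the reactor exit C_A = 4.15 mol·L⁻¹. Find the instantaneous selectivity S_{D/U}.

S_{D/U} = r_D/r_U = (k₁·C_A)/(k₂) = (k₁/k₂)·C_A.
= (5.58×4.150) / (0.0816) = 23.16/0.08160 = 284.

284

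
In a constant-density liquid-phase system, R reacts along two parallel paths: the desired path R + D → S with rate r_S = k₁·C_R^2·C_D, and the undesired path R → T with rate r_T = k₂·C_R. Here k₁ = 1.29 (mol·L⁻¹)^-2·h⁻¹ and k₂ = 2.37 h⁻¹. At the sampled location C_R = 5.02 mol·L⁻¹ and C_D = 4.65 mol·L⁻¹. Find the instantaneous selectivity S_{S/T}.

12.7

S_{S/T} = r_S/r_T = (k₁·C_R^2·C_D)/(k₂·C_R) = (k₁/k₂)·C_R·C_D.
= (1.29×5.020^2×4.650) / (2.37×5.020) = 151.2/11.90 = 12.7.
Since the desired path is higher order in R, keeping C_R high (PFR or concentrated feed) favours S.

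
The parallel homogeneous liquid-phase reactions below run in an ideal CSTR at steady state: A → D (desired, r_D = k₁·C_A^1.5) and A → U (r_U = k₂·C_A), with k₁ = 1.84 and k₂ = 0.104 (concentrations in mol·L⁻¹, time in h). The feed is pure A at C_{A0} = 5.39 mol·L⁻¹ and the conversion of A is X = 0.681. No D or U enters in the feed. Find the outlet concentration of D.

Exit C_A = C_{A0}(1−X) = 5.39×0.319 = 1.719 mol·L⁻¹.
Rates in a CSTR are evaluated at the outlet concentration: r_D = 1.84×1.719^1.5 = 4.148, r_U = 0.104×1.719 = 0.1788.
Fraction of consumed A going to D: r_D/(r_D+r_U) = 0.9587.
C_D = 0.9587·C_{A0}·X = 0.9587×5.39×0.681 = 3.52 mol·L⁻¹.

3.52 mol·L⁻¹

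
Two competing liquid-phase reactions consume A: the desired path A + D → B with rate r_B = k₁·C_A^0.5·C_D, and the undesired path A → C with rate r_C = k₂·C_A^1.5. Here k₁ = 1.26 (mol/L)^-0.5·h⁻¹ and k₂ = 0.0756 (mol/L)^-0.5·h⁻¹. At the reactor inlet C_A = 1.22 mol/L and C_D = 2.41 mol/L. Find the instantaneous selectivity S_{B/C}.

32.9

S_{B/C} = r_B/r_C = (k₁·C_A^0.5·C_D)/(k₂·C_A^1.5) = (k₁/k₂)·C_A⁻¹·C_D.
= (1.26×1.220^0.5×2.410) / (0.0756×1.220^1.5) = 3.354/0.1019 = 32.9.
The undesired path is higher order in A, so low C_A (CSTR or dilute feed) favours B.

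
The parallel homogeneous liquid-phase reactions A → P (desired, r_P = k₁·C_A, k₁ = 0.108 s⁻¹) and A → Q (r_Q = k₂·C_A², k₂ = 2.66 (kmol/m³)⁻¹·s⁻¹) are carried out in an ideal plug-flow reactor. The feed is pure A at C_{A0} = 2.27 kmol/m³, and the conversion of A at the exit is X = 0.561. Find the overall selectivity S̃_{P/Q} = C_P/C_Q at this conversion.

0.0262

C_A = C_{A0}(1−X) = 0.9965 kmol/m³.
Along a PFR/batch, dC_P/dC_A = −r_P/(r_P+r_Q) = −k₁/(k₁+k₂·C_A).
Integrating from C_{A0} to C_A: C_P = (0.108/2.66)·ln[(0.108+2.66·2.27)/(0.108+2.66·0.997)] = 0.04060·ln(6.146/2.759) = 0.03252 kmol/m³.
C_Q = (C_{A0}−C_A)−C_P = 1.241 kmol/m³; S̃_{P/Q} = 0.03252/1.241 = 0.0262.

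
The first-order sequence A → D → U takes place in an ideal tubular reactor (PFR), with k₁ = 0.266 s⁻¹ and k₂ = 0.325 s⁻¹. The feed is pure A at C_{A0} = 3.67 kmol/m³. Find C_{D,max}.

For a first-order series the maximum intermediate yield is C_{D,max}/C_{A0} = (k₁/k₂)^[k₂/(k₂−k₁)].
= (0.266/0.325)^(0.325/(0.325−0.266)) = (0.8185)^(5.508) = 0.3317.
C_{D,max} = 0.3317×3.67 = 1.22 kmol/m³.

1.22 kmol/m³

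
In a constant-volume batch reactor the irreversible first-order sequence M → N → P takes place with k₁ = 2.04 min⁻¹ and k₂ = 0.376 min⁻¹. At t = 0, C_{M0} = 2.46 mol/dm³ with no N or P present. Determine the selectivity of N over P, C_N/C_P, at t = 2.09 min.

Solving the coupled first-order balances gives C_N(t) = [k₁/(k₂−k₁)]·C_{M0}·(e^(−k₁t) − e^(−k₂t)).
e^(−k₁t) = e^(−2.04×2.09) = e^(−4.264) = 0.01407; e^(−k₂t) = e^(−0.7858) = 0.4557.
C_N = 2.04×2.46/(0.376−2.04) × (0.01407−0.4557) = (-3.016)×(-0.4417) = 1.332 mol/dm³.
C_M = C_{M0}e^(−k₁t) = 0.03462 mol/dm³, so C_P = C_{M0}−C_M−C_N = 1.093 mol/dm³; C_N/C_P = 1.22.

1.22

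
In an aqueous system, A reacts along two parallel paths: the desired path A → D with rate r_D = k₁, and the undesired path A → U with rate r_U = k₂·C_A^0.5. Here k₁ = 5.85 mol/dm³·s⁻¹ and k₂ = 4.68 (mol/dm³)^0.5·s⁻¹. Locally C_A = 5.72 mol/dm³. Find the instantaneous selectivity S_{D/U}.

0.523

S_{D/U} = r_D/r_U = (k₁)/(k₂·C_A^0.5) = (k₁/k₂)·C_A^-0.5.
= (5.85) / (4.68×5.720^0.5) = 5.850/11.19 = 0.523.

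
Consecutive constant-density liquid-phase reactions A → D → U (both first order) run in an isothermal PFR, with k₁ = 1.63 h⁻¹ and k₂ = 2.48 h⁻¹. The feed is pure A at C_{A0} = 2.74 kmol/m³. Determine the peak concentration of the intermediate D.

Evaluating C_D at τ_opt = ln(k₂/k₁)/(k₂−k₁) gives C_{D,max}/C_{A0} = (k₁/k₂)^[k₂/(k₂−k₁)].
= (1.63/2.48)^(2.48/(2.48−1.63)) = (0.6573)^(2.918) = 0.2939.
C_{D,max} = 0.2939×2.74 = 0.805 kmol/m³.

0.805 kmol/m³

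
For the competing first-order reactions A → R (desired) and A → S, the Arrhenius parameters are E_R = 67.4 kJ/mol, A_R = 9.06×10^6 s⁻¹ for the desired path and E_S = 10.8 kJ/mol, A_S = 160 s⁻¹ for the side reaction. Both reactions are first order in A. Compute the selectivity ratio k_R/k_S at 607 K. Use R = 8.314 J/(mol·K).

With equal orders, S_{R/S} = k_R/k_S = (A_R/A_S)·exp[(E_S−E_R)/(RT)].
(E_S−E_R)/(RT) = (10.8−67.4)×10³/(8.314×607) = -56600/5047 = -11.22.
k_R/k_S = (9.06×10^6/160)·exp(-11.22) = 56625 × 1.346×10^-5 = 0.762.

0.762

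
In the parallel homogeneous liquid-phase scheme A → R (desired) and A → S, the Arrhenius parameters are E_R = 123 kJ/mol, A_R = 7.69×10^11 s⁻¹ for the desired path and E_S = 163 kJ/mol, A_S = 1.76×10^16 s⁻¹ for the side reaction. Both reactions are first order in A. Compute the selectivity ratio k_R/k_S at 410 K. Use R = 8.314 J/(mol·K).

k_R/k_S = (A_R/A_S)·exp[−(E_R−E_S)/(RT)] = (A_R/A_S)·exp[(E_S−E_R)/(RT)].
(E_S−E_R)/(RT) = (163−123)×10³/(8.314×410) = 40000/3409 = 11.73.
k_R/k_S = (7.69×10^11/1.76×10^16)·exp(11.73) = 4.369×10^-5 × 1.248×10^5 = 5.45.

5.45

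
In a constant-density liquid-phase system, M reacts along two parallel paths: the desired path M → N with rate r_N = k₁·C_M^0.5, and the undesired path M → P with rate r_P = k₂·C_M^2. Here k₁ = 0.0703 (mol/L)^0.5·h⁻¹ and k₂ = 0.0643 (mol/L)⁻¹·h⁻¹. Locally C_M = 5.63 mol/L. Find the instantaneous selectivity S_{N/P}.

S_{N/P} = r_N/r_P = (k₁·C_M^0.5)/(k₂·C_M^2) = (k₁/k₂)·C_M^-1.5.
= (0.0703×5.630^0.5) / (0.0643×5.630^2) = 0.1668/2.038 = 0.0818.

0.0818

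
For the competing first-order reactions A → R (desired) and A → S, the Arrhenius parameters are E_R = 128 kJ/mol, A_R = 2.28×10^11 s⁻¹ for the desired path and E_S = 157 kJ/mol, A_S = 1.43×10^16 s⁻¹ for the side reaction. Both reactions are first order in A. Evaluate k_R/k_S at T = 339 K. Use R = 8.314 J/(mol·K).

0.469

With equal orders, S_{R/S} = k_R/k_S = (A_R/A_S)·exp[(E_S−E_R)/(RT)].
(E_S−E_R)/(RT) = (157−128)×10³/(8.314×339) = 29000/2818 = 10.29.
k_R/k_S = (2.28×10^11/1.43×10^16)·exp(10.29) = 1.594×10^-5 × 29418 = 0.469.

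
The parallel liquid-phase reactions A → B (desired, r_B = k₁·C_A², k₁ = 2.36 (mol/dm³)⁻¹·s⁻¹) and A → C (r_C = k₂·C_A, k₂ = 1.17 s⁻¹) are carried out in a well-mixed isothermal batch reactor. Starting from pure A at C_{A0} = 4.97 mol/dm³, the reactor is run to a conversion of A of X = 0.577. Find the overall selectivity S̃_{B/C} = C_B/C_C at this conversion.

C_A = C_{A0}(1−X) = 2.102 mol/dm³.
Along a PFR/batch, dC_C/dC_A = −r_C/(r_B+r_C) = −k₂/(k₂+k₁·C_A).
Integrating from C_{A0} to C_A: C_C = (1.17/2.36)·ln[(1.17+2.36·4.97)/(1.17+2.36·2.10)] = 0.4958·ln(12.90/6.131) = 0.3687 mol/dm³.
Then C_B = (C_{A0}−C_A) − C_C = 2.868 − 0.3687 = 2.499 mol/dm³.
S̃_{B/C} = C_B/C_C = 2.499/0.3687 = 6.78.

6.78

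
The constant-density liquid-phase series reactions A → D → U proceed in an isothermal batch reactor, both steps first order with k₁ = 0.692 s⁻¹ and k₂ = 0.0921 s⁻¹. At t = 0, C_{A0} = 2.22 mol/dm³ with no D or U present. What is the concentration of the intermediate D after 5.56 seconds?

For first-order series with pure A initially, C_D(t) = k₁C_{A0}/(k₂−k₁)·(e^(−k₁t) − e^(−k₂t)).
e^(−k₁t) = e^(−0.692×5.56) = e^(−3.848) = 0.02133; e^(−k₂t) = e^(−0.5121) = 0.5993.
C_D = 0.692×2.22/(0.0921−0.692) × (0.02133−0.5993) = (-2.561)×(-0.5779) = 1.480 mol/dm³.

1.48 mol/dm³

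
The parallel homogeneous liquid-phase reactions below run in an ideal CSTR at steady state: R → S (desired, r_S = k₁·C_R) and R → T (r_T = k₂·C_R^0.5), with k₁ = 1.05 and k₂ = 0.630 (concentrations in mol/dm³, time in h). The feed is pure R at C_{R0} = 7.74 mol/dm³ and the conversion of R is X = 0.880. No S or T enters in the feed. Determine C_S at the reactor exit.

4.20 mol/dm³

Exit C_R = C_{R0}(1−X) = 7.74×0.120 = 0.9288 mol/dm³.
In a CSTR the entire volume is at exit conditions, so r_S = 1.05×0.9288 = 0.9752 and r_T = 0.630×0.9288^0.5 = 0.6072.
Fraction of consumed R going to S: r_S/(r_S+r_T) = 0.6163.
C_S = 0.6163·C_{R0}·X = 0.6163×7.74×0.880 = 4.20 mol/dm³.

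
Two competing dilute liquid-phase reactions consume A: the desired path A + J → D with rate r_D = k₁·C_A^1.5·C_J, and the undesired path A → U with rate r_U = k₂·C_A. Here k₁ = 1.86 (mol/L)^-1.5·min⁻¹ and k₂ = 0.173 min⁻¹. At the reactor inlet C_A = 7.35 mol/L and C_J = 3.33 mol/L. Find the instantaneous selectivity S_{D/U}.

S_{D/U} = r_D/r_U = (k₁·C_A^1.5·C_J)/(k₂·C_A) = (k₁/k₂)·C_A^0.5·C_J.
= (1.86×7.350^1.5×3.330) / (0.173×7.350) = 123.4/1.272 = 97.1.
Since the desired path is higher order in A, keeping C_A high (PFR or concentrated feed) favours D.

97.1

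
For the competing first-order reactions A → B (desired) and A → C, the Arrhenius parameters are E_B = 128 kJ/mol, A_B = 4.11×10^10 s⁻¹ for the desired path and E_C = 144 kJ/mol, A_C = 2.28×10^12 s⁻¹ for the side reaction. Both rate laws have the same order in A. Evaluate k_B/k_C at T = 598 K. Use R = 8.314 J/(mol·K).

k_B/k_C = (A_B/A_C)·exp[−(E_B−E_C)/(RT)] = (A_B/A_C)·exp[(E_C−E_B)/(RT)].
(E_C−E_B)/(RT) = (144−128)×10³/(8.314×598) = 16000/4972 = 3.218.
k_B/k_C = (4.11×10^10/2.28×10^12)·exp(3.218) = 0.01803 × 24.98 = 0.450.

0.450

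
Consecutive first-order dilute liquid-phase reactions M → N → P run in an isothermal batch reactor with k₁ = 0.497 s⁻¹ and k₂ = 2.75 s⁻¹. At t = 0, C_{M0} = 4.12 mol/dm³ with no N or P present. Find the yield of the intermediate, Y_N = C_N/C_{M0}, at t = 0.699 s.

0.124

The intermediate concentration in a first-order A→B→C sequence is C_N = k₁C_{M0}(e^(−k₁t) − e^(−k₂t))/(k₂−k₁).
e^(−k₁t) = e^(−0.497×0.699) = e^(−0.3474) = 0.7065; e^(−k₂t) = e^(−1.922) = 0.1463.
C_N = 0.497×4.12/(2.75−0.497) × (0.7065−0.1463) = 0.9089×0.5602 = 0.5092 mol/dm³.
Y_N = C_N/C_{M0} = 0.5092/4.12 = 0.124.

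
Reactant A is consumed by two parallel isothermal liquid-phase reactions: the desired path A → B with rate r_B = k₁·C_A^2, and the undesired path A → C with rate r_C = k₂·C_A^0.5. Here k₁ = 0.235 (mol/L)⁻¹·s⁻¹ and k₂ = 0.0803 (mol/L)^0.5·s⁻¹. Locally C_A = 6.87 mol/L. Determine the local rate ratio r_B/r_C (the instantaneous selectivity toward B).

52.7

S_{B/C} = r_B/r_C = (k₁·C_A^2)/(k₂·C_A^0.5) = (k₁/k₂)·C_A^1.5.
= (0.235×6.870^2) / (0.0803×6.870^0.5) = 11.09/0.2105 = 52.7.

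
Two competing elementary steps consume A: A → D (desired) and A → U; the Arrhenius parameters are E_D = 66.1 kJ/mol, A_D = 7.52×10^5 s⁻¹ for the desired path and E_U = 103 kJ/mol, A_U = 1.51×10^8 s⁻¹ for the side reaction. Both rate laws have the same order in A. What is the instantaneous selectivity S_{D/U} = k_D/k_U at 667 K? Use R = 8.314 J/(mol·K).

3.86

Since both paths have the same order in A, the concentration cancels and S_{D/U} = k_D/k_U = (A_D/A_U)·exp[(E_U−E_D)/(RT)].
(E_U−E_D)/(RT) = (103−66.1)×10³/(8.314×667) = 36900/5545 = 6.654.
k_D/k_U = (7.52×10^5/1.51×10^8)·exp(6.654) = 0.004980 × 776.0 = 3.86.
Since E_D < E_U, lowering the temperature improves selectivity toward D.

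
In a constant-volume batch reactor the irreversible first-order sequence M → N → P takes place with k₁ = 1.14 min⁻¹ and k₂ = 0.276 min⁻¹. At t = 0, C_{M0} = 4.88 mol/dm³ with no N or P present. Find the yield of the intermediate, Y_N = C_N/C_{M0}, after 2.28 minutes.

0.605

Solving the coupled first-order balances gives C_N(t) = [k₁/(k₂−k₁)]·C_{M0}·(e^(−k₁t) − e^(−k₂t)).
e^(−k₁t) = e^(−1.14×2.28) = e^(−2.599) = 0.07433; e^(−k₂t) = e^(−0.6293) = 0.5330.
C_N = 1.14×4.88/(0.276−1.14) × (0.07433−0.5330) = (-6.439)×(-0.4586) = 2.953 mol/dm³.
Y_N = C_N/C_{M0} = 2.953/4.88 = 0.605.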